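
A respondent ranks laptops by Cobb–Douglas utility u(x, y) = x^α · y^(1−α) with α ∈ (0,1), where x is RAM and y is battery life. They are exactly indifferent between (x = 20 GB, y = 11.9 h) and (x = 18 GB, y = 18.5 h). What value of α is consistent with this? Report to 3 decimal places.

Set the two utilities equal: 20^α·11.9^(1−α) = 18^α·18.5^(1−α).
(20/18)^α = (18.5/11.9)^(1−α); take logs: α·ln(20/18) = (1−α)·ln(18.5/11.9), i.e. α·0.105361 = (1−α)·0.441232.
So α/(1−α) = (0.441232)/(0.105361) = 4.187811, and α = 4.187811/5.187811 ≈ 0.807.

α ≈ 0.807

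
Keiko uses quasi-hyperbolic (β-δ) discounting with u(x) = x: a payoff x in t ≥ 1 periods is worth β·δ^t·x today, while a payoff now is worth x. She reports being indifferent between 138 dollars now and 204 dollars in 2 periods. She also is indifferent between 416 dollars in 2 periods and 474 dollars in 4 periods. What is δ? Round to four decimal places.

From the later pair, β·δ^2·416 = β·δ^4·474; dividing through, δ^2 = 416/474 = 0.87764, so δ = 0.93682.

δ ≈ 0.9368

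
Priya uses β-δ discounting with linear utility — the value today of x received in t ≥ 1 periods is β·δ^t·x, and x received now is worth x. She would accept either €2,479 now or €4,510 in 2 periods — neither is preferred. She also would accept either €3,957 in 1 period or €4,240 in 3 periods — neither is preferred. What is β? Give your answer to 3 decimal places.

Both payoffs in the second observation are in the future, so β drops out: δ^1·3957 = δ^3·4240 ⇒ δ^2 = 3957/4240 = 0.93325, so δ = 0.96605.
Substituting δ into 2479 = β·δ^2·4510: β = 2479/(4208.979) ≈ 0.589.

β ≈ 0.589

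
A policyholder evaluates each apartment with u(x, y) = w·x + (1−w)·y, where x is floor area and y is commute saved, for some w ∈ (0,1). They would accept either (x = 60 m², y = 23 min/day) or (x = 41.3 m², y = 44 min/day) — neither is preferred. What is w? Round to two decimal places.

Indifference: w·60 + (1−w)·23 = w·41.3 + (1−w)·44.
w·(60−41.3) = (1−w)·(44−23), i.e. w·18.7 = (1−w)·21.
Hence w = 21/(18.7+21) = 21/39.7 = 0.53.

w = 0.53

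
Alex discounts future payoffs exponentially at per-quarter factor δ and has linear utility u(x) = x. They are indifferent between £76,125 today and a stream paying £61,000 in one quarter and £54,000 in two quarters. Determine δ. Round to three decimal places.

δ ≈ 0.750

Equating present values: 76125 = 61000δ + 54000δ².
That is, 54000δ² + 61000δ − 76125 = 0, a quadratic in δ.
δ = (−61000 + √(61000² + 4·54000·76125)) / (2·54000) = (−61000 + √20164000000.00) / 108000 ≈ 0.750.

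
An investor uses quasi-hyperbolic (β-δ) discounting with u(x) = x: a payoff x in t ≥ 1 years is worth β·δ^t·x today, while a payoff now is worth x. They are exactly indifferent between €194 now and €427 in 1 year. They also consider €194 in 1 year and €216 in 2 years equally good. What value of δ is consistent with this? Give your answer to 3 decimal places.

δ ≈ 0.898

From the later pair, β·δ^1·194 = β·δ^2·216; dividing through, δ = 194/216 = 0.89815.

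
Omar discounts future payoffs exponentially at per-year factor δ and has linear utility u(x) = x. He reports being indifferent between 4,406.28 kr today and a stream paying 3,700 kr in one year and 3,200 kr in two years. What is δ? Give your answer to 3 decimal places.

δ ≈ 0.730

Equating present values: 4406.28 = 3700δ + 3200δ².
Rearranged: 3200δ² + 3700δ − 4406.28 = 0.
The positive root is δ = [−3700 + √(3700² + 4·3200·4406.28)] / (2·3200) = (−3700 + 8372.000)/6400 ≈ 0.730.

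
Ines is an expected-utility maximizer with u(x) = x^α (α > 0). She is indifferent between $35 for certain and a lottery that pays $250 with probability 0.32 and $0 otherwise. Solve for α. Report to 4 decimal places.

α ≈ 0.5795

Since u(0) = 0, the lottery's EU is 0.32·250^α.
Setting u(35) equal to that: 35^α = 0.32·250^α ⇒ (35/250)^α = 0.32.
Taking logs: α·ln(35/250) = ln(0.32), so α = -1.1394343 / -1.9661129 ≈ 0.5795.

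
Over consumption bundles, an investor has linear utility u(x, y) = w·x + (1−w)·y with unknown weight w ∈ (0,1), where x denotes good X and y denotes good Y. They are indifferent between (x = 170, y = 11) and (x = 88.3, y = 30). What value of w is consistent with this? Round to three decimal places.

u(170,11) = u(88.3,30) means w·170 + (1−w)·11 = w·88.3 + (1−w)·30.
w·(170−88.3) = (1−w)·(30−11), i.e. w·81.7 = (1−w)·19.
The marginal rate of substitution is 19/81.7, so w = 19/(81.7+19) = 0.189.

w = 0.189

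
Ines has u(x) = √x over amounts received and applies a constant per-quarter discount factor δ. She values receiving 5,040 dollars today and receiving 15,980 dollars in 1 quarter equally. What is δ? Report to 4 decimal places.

The payoff in 1 quarter is discounted by δ, so u(5040) = δ·u(15980) and δ = u(5040)/u(15980).
With u(x) = √x: δ = √5040/√15980 = √(5040/15980) = 0.56160.

δ ≈ 0.5616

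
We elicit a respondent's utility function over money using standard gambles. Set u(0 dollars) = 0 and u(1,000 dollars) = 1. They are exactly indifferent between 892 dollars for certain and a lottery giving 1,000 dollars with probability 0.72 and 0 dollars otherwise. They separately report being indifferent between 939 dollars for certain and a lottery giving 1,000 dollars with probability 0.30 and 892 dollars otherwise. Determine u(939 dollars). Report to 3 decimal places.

The first gamble pins u(892 dollars): it must equal 0.72·1 + 0.28·0 = 0.72.
Then u(939 dollars) = 0.30·u(1,000 dollars) + 0.70·u(892 dollars) = 0.30·1.00 + 0.70·0.72 = 0.8040.

0.804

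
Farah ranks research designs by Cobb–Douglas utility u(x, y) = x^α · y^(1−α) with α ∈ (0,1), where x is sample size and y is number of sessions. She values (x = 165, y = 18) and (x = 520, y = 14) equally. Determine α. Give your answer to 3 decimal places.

α ≈ 0.180

Indifference: 165^α · 18^(1−α) = 520^α · 14^(1−α).
(165/520)^α = (14/18)^(1−α); take logs: α·ln(165/520) = (1−α)·ln(14/18), i.e. α·-1.147883 = (1−α)·-0.251314.
Thus α·(-1.399197) = -0.251314, so α = -0.251314/-1.399197 ≈ 0.180.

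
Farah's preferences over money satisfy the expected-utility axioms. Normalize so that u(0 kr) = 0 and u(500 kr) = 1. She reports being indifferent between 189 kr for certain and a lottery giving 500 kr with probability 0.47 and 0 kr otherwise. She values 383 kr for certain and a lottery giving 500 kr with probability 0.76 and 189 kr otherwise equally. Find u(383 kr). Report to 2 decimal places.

0.87

The first gamble pins u(189 kr): it must equal 0.47·1 + 0.53·0 = 0.47.
Chaining: u(383 kr) = 0.76·1.00 + 0.24·0.47 = 0.8728.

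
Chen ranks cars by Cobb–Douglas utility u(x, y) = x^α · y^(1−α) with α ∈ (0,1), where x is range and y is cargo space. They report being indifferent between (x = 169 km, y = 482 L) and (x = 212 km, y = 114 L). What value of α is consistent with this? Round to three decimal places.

α ≈ 0.864

The Cobb–Douglas utilities coincide, so 169^α·482^(1−α) = 212^α·114^(1−α).
Taking logs: α·ln 169 + (1−α)·ln 482 = α·ln 212 + (1−α)·ln 114, i.e. α·-0.226688 = (1−α)·-1.441746.
So α/(1−α) = (-1.441746)/(-0.226688) = 6.360046, and α = 6.360046/7.360046 ≈ 0.864.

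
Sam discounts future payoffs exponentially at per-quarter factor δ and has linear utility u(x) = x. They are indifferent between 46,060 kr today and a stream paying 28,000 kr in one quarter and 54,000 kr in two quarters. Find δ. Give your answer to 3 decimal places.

Present value of the stream is 28000·δ + 54000·δ². Indifference gives 28000δ + 54000δ² = 46060.
That is, 54000δ² + 28000δ − 46060 = 0, a quadratic in δ.
The positive root is δ = [−28000 + √(28000² + 4·54000·46060)] / (2·54000) = (−28000 + 103600.000)/108000 ≈ 0.700.

δ ≈ 0.700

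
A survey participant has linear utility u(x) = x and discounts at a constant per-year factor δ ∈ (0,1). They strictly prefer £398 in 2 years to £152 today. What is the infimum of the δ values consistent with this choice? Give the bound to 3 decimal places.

δ > 0.618

The preference means 152 < δ^2·398.
So δ^2 > 152/398 = 0.38191; taking the square root of both positive sides preserves the inequality.
δ > 0.38191^(1/2) = 0.618.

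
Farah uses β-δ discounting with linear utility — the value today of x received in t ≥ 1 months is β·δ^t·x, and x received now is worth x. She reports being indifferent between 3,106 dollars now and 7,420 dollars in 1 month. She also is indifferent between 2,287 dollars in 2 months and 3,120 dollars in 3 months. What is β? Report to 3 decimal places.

From the later pair, β·δ^2·2287 = β·δ^3·3120; dividing through, δ = 2287/3120 = 0.73301.
Substituting δ into 3106 = β·δ·7420: β = 3106/(5438.955) ≈ 0.571.

β ≈ 0.571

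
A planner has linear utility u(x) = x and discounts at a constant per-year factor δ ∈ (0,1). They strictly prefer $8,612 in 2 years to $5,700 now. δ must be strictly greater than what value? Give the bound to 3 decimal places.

Comparing present values: 5700 < δ^2·8612.
So δ^2 > 5700/8612 = 0.66187; taking the square root of both positive sides preserves the inequality.
δ > 0.66187^(1/2) = 0.814.

δ > 0.814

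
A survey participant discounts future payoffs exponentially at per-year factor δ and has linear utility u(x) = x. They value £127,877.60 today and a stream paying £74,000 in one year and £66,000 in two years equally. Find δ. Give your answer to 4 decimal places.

δ ≈ 0.9400

The stream is worth 74000δ + 66000δ² today, so 74000δ + 66000δ² = 127877.60.
So 66000δ² + 74000δ − 127877.60 = 0.
δ = (−74000 + √(74000² + 4·66000·127877.60)) / (2·66000) = (−74000 + √39235686400.00) / 132000 ≈ 0.9400.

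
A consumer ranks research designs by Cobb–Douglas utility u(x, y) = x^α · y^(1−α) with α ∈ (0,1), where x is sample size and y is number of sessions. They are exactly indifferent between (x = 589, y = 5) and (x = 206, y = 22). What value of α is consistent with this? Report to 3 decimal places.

The Cobb–Douglas utilities coincide, so 589^α·5^(1−α) = 206^α·22^(1−α).
(589/206)^α = (22/5)^(1−α); take logs: α·ln(589/206) = (1−α)·ln(22/5), i.e. α·1.050550 = (1−α)·1.481605.
Thus α·(2.532155) = 1.481605, so α = 1.481605/2.532155 ≈ 0.585.

α ≈ 0.585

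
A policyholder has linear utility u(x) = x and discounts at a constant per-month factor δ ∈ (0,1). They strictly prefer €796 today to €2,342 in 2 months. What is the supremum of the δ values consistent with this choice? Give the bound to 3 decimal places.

The preference means 796 > δ^2·2342.
Hence δ^2 < 796/2342 = 0.33988, and x ↦ x^(1/2) is increasing on (0,∞).
δ < 0.33988^(1/2) = 0.583.

δ < 0.583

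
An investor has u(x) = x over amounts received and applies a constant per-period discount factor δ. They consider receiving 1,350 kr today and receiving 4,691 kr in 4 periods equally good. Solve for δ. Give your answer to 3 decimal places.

Indifference means u(1350) = δ^4 · u(4691), so δ^4 = u(1350)/u(4691).
With u(x) = x: δ^4 = 1350/4691 = 0.28779.
Hence δ = (0.28779)^(1/4) = 0.73243.

δ ≈ 0.732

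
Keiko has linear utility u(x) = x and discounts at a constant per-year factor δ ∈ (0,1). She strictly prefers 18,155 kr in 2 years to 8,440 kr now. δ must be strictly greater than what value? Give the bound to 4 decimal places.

The preference means 8440 < δ^2·18155.
Hence δ^2 > 8440/18155 = 0.46489, and x ↦ x^(1/2) is increasing on (0,∞).
δ > 0.46489^(1/2) = 0.6818.

δ > 0.6818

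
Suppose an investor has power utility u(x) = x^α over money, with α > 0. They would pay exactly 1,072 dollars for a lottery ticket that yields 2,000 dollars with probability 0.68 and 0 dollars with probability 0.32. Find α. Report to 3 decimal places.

α ≈ 0.618

EU(lottery) = 0.68·2000^α + 0.32·0 = 0.68·2000^α.
Setting u(1072) equal to that: 1072^α = 0.68·2000^α ⇒ (1072/2000)^α = 0.68.
Taking logs: α·ln(1072/2000) = ln(0.68), so α = -0.385662 / -0.623621 ≈ 0.618.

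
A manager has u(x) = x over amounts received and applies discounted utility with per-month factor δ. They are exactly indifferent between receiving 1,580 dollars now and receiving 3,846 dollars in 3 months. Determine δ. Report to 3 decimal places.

Equating discounted utilities: u(1580) = δ^3·u(3846) ⇒ δ^3 = u(1580)/u(3846).
With u(x) = x: δ^3 = 1580/3846 = 0.41082.
So δ = 0.41082^(1/3) ≈ 0.743.

δ ≈ 0.743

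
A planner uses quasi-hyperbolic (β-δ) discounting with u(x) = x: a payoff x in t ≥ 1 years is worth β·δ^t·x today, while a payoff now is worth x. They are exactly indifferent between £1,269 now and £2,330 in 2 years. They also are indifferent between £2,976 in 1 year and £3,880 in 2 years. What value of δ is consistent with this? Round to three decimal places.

δ ≈ 0.767

From the later pair, β·δ^1·2976 = β·δ^2·3880; dividing through, δ = 2976/3880 = 0.76701.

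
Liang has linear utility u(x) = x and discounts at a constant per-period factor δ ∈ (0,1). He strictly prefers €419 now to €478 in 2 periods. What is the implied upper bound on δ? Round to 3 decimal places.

δ < 0.936

The preference means 419 > δ^2·478.
So δ^2 < 419/478 = 0.87657; taking the square root of both positive sides preserves the inequality.
δ < (419/478)^(1/2) ≈ 0.936.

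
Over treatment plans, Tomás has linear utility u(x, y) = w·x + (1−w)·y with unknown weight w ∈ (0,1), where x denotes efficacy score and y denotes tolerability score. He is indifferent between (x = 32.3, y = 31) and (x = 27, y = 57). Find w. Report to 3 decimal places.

Indifference: w·32.3 + (1−w)·31 = w·27 + (1−w)·57.
w·(32.3−27) = (1−w)·(57−31), i.e. w·5.3 = (1−w)·26.
So w/(1−w) = 26/5.3 = 4.9057, giving w = 26/(5.3+26) = 0.831.

w = 0.831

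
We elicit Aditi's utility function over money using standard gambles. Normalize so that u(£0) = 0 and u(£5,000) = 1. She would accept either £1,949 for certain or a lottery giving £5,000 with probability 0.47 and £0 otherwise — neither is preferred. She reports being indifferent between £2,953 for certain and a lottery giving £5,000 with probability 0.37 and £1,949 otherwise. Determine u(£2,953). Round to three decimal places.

0.666

The first gamble pins u(£1,949): it must equal 0.47·1 + 0.53·0 = 0.47.
Chaining: u(£2,953) = 0.37·1.00 + 0.63·0.47 = 0.6661.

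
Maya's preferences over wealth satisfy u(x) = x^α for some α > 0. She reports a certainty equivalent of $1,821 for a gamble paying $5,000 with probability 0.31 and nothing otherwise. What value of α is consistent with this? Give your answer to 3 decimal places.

EU(lottery) = 0.31·5000^α + 0.69·0 = 0.31·5000^α.
Equating: 1821^α = 0.31·5000^α, i.e. 0.3642^α = 0.31.
Take logs: α = ln 0.31 / ln(1821/5000) ≈ 1.15953.

α ≈ 1.160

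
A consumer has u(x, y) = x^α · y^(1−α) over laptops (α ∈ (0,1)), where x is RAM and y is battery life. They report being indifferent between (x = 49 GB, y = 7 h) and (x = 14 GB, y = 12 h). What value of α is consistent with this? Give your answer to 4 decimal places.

α ≈ 0.3008

Set the two utilities equal: 49^α·7^(1−α) = 14^α·12^(1−α).
Rearrange to (49/14)^α = (12/7)^(1−α) and take logs: α·1.2527630 = (1−α)·0.5389965.
With A = 1.2527630 and B = 0.5389965: α·A = (1−α)·B, so α = B/(A+B) = 0.5389965/1.7917595 ≈ 0.3008.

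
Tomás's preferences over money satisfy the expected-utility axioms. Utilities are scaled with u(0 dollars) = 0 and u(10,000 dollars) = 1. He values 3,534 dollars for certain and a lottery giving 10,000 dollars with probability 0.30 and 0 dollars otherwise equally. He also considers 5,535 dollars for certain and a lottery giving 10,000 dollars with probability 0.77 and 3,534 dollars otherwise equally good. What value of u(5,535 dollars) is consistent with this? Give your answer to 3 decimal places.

0.839

From the first indifference, u(3,534 dollars) = 0.30·u(10,000 dollars) + 0.70·u(0 dollars) = 0.30·1 + 0.70·0 = 0.30.
Chaining: u(5,535 dollars) = 0.77·1.00 + 0.23·0.30 = 0.8390.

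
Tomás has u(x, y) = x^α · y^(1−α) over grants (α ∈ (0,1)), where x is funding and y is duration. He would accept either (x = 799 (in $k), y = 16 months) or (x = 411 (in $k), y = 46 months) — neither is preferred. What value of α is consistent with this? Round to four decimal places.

The Cobb–Douglas utilities coincide, so 799^α·16^(1−α) = 411^α·46^(1−α).
Taking logs: α·ln 799 + (1−α)·ln 16 = α·ln 411 + (1−α)·ln 46, i.e. α·0.6647677 = (1−α)·1.0560527.
With A = 0.6647677 and B = 1.0560527: α·A = (1−α)·B, so α = B/(A+B) = 1.0560527/1.7208204 ≈ 0.6137.

α ≈ 0.6137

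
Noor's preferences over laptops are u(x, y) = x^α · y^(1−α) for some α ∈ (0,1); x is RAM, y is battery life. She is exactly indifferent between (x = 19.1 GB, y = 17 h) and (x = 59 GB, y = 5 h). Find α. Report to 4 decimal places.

The Cobb–Douglas utilities coincide, so 19.1^α·17^(1−α) = 59^α·5^(1−α).
Rearrange to (19.1/59)^α = (5/17)^(1−α) and take logs: α·-1.1278491 = (1−α)·-1.2237754.
So α/(1−α) = (-1.2237754)/(-1.1278491) = 1.0850524, and α = 1.0850524/2.0850524 ≈ 0.5204.

α ≈ 0.5204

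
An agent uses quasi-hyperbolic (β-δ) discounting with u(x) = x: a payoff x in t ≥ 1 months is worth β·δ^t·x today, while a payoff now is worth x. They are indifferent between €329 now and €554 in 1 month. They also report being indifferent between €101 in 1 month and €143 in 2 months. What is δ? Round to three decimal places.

Both payoffs in the second observation are in the future, so β drops out: δ^1·101 = δ^2·143 ⇒ δ = 101/143 = 0.70629.

δ ≈ 0.706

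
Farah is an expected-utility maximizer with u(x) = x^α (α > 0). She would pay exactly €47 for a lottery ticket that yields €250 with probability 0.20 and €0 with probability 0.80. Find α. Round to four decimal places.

α ≈ 0.9630

EU(lottery) = 0.20·250^α + 0.80·0 = 0.20·250^α.
Indifference: 47^α = 0.20·250^α, so (47/250)^α = 0.20.
Take logs: α = ln 0.20 / ln(47/250) ≈ 0.962978.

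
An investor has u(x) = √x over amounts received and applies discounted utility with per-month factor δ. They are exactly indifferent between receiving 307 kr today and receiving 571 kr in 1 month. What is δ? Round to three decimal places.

Equating discounted utilities: u(307) = δ·u(571) ⇒ δ = u(307)/u(571).
Since u(x) = √x, δ = √(307/571) = 0.73325.

δ ≈ 0.733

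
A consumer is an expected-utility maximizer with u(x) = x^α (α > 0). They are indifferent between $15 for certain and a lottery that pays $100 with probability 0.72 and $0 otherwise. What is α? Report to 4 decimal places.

Since u(0) = 0, the lottery's EU is 0.72·100^α.
Setting u(15) equal to that: 15^α = 0.72·100^α ⇒ (15/100)^α = 0.72.
Take logs: α = ln 0.72 / ln(15/100) ≈ 0.173159.

α ≈ 0.1732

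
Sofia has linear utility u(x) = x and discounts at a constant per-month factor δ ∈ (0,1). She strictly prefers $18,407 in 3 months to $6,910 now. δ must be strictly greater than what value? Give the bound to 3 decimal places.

δ > 0.721

The preference means 6910 < δ^3·18407.
Dividing by 18407: δ^3 > 0.37540. Both sides are positive, so the cube root keeps the direction.
δ > 0.37540^(1/3) = 0.721.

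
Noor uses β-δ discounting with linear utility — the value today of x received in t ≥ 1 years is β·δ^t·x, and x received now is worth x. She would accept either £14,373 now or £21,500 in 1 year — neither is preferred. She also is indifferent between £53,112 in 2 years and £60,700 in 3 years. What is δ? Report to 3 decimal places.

δ ≈ 0.875

From the later pair, β·δ^2·53112 = β·δ^3·60700; dividing through, δ = 53112/60700 = 0.87499.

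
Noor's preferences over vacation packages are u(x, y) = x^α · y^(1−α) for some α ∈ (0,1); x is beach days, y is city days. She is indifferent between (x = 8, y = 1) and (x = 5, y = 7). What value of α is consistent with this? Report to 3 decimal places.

α ≈ 0.805

The Cobb–Douglas utilities coincide, so 8^α·1^(1−α) = 5^α·7^(1−α).
Rearrange to (8/5)^α = (7/1)^(1−α) and take logs: α·0.470004 = (1−α)·1.945910.
So α/(1−α) = (1.945910)/(0.470004) = 4.140199, and α = 4.140199/5.140199 ≈ 0.805.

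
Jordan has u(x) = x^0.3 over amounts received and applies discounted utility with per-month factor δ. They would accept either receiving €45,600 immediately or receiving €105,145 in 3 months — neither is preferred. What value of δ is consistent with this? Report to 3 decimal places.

The payoff in 3 months is discounted by δ^3, so u(45600) = δ^3·u(105145) and δ^3 = u(45600)/u(105145).
Since u(x) = x^0.3, δ^3 = (45600/105145)^0.3 = 0.43369^0.3 = 0.77831.
So δ = 0.77831^(1/3) ≈ 0.920.

δ ≈ 0.920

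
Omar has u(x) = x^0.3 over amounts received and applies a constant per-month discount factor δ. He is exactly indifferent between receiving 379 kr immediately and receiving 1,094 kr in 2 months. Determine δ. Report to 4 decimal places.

δ ≈ 0.8530

The payoff in 2 months is discounted by δ^2, so u(379) = δ^2·u(1094) and δ^2 = u(379)/u(1094).
With u(x) = x^0.3: δ^2 = 379^0.3/1094^0.3 = (379/1094)^0.3 = 0.72759.
So δ = 0.72759^(1/2) ≈ 0.8530.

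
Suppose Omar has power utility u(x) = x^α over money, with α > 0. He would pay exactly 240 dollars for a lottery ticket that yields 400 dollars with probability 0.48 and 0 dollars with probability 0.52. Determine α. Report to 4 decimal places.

α ≈ 1.4368

The lottery's expected utility is 0.48·u(400) + 0.52·u(0) = 0.48·400^α (since u(0) = 0 for α > 0).
Indifference: 240^α = 0.48·400^α, so (240/400)^α = 0.48.
Taking logs: α·ln(240/400) = ln(0.48), so α = -0.7339692 / -0.5108256 ≈ 1.4368.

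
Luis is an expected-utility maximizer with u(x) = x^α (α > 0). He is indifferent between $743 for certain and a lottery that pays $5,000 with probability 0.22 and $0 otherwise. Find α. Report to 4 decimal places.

The lottery's expected utility is 0.22·u(5000) + 0.78·u(0) = 0.22·5000^α (since u(0) = 0 for α > 0).
Equating: 743^α = 0.22·5000^α, i.e. 0.1486^α = 0.22.
Taking logs: α·ln(743/5000) = ln(0.22), so α = -1.5141277 / -1.9064971 ≈ 0.7942.

α ≈ 0.7942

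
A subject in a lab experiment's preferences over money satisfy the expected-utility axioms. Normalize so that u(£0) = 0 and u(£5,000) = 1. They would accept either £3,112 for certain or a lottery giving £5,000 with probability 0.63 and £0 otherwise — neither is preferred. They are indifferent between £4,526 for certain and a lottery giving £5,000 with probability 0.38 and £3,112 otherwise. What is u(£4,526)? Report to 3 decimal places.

0.771

From the first indifference, u(£3,112) = 0.63·u(£5,000) + 0.37·u(£0) = 0.63·1 + 0.37·0 = 0.63.
Chaining: u(£4,526) = 0.38·1.00 + 0.62·0.63 = 0.7706.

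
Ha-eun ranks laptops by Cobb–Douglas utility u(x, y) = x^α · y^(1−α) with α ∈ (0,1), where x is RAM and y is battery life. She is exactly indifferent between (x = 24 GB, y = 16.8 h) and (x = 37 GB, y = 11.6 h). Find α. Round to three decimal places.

Set the two utilities equal: 24^α·16.8^(1−α) = 37^α·11.6^(1−α).
Taking logs: α·ln 24 + (1−α)·ln 16.8 = α·ln 37 + (1−α)·ln 11.6, i.e. α·-0.432864 = (1−α)·-0.370374.
So α/(1−α) = (-0.370374)/(-0.432864) = 0.855636, and α = 0.855636/1.855636 ≈ 0.461.

α ≈ 0.461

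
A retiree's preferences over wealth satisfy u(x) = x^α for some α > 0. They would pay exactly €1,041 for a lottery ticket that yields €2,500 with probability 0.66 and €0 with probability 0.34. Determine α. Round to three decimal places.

Since u(0) = 0, the lottery's EU is 0.66·2500^α.
Setting u(1041) equal to that: 1041^α = 0.66·2500^α ⇒ (1041/2500)^α = 0.66.
Take logs: α = ln 0.66 / ln(1041/2500) ≈ 0.47427.

α ≈ 0.474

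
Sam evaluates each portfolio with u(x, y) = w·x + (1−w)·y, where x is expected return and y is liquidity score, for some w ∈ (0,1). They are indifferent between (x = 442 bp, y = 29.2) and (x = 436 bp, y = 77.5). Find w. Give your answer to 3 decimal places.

u(442,29.2) = u(436,77.5) means w·442 + (1−w)·29.2 = w·436 + (1−w)·77.5.
Rearranging, 6·w − 48.3·(1−w) = 0.
So w/(1−w) = 48.3/6 = 8.0500, giving w = 48.3/(6+48.3) = 0.890.

w = 0.890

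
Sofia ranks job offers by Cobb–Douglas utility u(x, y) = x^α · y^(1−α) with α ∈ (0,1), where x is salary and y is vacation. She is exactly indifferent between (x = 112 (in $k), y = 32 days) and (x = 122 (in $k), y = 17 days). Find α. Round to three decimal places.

Indifference: 112^α · 32^(1−α) = 122^α · 17^(1−α).
Taking logs: α·ln 112 + (1−α)·ln 32 = α·ln 122 + (1−α)·ln 17, i.e. α·-0.085522 = (1−α)·-0.632523.
So α/(1−α) = (-0.632523)/(-0.085522) = 7.396027, and α = 7.396027/8.396027 ≈ 0.881.

α ≈ 0.881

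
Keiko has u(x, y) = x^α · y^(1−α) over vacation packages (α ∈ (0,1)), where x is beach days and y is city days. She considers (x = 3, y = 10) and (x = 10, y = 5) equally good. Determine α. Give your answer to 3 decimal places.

Set the two utilities equal: 3^α·10^(1−α) = 10^α·5^(1−α).
Taking logs: α·ln 3 + (1−α)·ln 10 = α·ln 10 + (1−α)·ln 5, i.e. α·-1.203973 = (1−α)·-0.693147.
With A = -1.203973 and B = -0.693147: α·A = (1−α)·B, so α = B/(A+B) = -0.693147/-1.897120 ≈ 0.365.

α ≈ 0.365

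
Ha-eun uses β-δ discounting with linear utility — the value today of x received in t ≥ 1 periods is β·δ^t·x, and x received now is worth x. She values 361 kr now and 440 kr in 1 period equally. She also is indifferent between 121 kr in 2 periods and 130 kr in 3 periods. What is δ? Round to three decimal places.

δ ≈ 0.931

The second indifference involves only future payoffs, so β cancels: β·δ^2·121 = β·δ^3·130, giving δ = 121/130 = 0.93077.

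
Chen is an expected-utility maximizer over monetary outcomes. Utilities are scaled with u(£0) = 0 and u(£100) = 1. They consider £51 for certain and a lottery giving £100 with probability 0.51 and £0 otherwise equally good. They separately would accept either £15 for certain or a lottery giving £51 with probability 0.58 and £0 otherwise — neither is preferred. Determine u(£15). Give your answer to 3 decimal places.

From the first indifference, u(£51) = 0.51·u(£100) + 0.49·u(£0) = 0.51·1 + 0.49·0 = 0.51.
Chaining: u(£15) = 0.58·0.51 + 0.42·0.00 = 0.2958.

0.296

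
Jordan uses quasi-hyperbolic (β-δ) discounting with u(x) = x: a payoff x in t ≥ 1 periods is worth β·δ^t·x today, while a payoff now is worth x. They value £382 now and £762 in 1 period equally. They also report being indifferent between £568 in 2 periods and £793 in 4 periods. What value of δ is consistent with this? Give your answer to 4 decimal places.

From the later pair, β·δ^2·568 = β·δ^4·793; dividing through, δ^2 = 568/793 = 0.71627, so δ = 0.84633.

δ ≈ 0.8463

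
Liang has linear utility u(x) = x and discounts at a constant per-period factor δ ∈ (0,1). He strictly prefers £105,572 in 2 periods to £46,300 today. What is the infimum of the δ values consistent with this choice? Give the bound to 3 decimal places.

Under u(x) = x this choice says 46300 < δ^2·105572.
Dividing by 105572: δ^2 > 0.43856. Both sides are positive, so the square root keeps the direction.
δ > (46300/105572)^(1/2) ≈ 0.662.

δ > 0.662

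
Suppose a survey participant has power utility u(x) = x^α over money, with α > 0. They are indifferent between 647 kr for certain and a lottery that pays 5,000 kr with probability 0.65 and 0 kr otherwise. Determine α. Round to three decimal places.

The lottery's expected utility is 0.65·u(5000) + 0.35·u(0) = 0.65·5000^α (since u(0) = 0 for α > 0).
Indifference: 647^α = 0.65·5000^α, so (647/5000)^α = 0.65.
Taking logs: α·ln(647/5000) = ln(0.65), so α = -0.430783 / -2.044847 ≈ 0.211.

α ≈ 0.211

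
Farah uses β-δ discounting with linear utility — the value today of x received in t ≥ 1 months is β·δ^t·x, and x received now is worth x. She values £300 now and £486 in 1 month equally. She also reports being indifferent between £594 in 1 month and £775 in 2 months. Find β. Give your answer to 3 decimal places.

From the later pair, β·δ^1·594 = β·δ^2·775; dividing through, δ = 594/775 = 0.76645.
Now use the now-vs-future pair: 300 = β·δ·486 gives β = 300/(0.76645·486) ≈ 0.805.

β ≈ 0.805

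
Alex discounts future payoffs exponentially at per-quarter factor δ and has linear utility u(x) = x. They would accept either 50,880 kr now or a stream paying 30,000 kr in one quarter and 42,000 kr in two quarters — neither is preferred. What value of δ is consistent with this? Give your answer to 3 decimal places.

The stream is worth 30000δ + 42000δ² today, so 30000δ + 42000δ² = 50880.
Rearranged: 42000δ² + 30000δ − 50880 = 0.
δ = (−30000 + √(30000² + 4·42000·50880)) / (2·42000) = (−30000 + √9447840000.00) / 84000 ≈ 0.800.

δ ≈ 0.800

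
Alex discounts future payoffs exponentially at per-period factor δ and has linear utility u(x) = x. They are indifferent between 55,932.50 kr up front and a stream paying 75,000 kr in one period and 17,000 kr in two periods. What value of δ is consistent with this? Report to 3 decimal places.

δ ≈ 0.650

Present value of the stream is 75000·δ + 17000·δ². Indifference gives 75000δ + 17000δ² = 55932.50.
That is, 17000δ² + 75000δ − 55932.50 = 0, a quadratic in δ.
The positive root is δ = [−75000 + √(75000² + 4·17000·55932.50)] / (2·17000) = (−75000 + 97100.000)/34000 ≈ 0.650.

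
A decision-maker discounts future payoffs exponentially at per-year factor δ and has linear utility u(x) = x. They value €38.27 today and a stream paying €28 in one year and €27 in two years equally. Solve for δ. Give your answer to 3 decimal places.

δ ≈ 0.780

Present value of the stream is 28·δ + 27·δ². Indifference gives 28δ + 27δ² = 38.27.
Rearranged: 27δ² + 28δ − 38.27 = 0.
The positive root is δ = [−28 + √(28² + 4·27·38.27)] / (2·27) = (−28 + 70.122)/54 ≈ 0.780.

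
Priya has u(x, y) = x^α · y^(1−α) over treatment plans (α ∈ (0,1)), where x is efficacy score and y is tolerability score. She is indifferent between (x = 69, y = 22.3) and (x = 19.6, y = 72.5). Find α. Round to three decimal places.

Indifference: 69^α · 22.3^(1−α) = 19.6^α · 72.5^(1−α).
(69/19.6)^α = (72.5/22.3)^(1−α); take logs: α·ln(69/19.6) = (1−α)·ln(72.5/22.3), i.e. α·1.258577 = (1−α)·1.179000.
With A = 1.258577 and B = 1.179000: α·A = (1−α)·B, so α = B/(A+B) = 1.179000/2.437577 ≈ 0.484.

α ≈ 0.484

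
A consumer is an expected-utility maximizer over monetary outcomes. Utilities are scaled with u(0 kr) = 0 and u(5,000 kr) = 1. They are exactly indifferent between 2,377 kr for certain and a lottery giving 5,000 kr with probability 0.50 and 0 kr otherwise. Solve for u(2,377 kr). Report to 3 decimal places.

The indifference gives u(2,377 kr) = 0.50·u(5,000 kr) + 0.50·u(0 kr) = 0.50·1 + 0.50·0 = 0.50.

0.500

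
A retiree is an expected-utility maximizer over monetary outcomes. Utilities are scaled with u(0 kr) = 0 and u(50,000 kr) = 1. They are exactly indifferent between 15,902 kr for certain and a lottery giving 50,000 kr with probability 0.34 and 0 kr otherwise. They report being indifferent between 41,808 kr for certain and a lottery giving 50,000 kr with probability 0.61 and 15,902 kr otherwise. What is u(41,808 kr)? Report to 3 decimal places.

First, u(15,902 kr) = 0.34·u(50,000 kr) + 0.66·u(0 kr) = 0.34.
Then u(41,808 kr) = 0.61·u(50,000 kr) + 0.39·u(15,902 kr) = 0.61·1.00 + 0.39·0.34 = 0.7426.

0.743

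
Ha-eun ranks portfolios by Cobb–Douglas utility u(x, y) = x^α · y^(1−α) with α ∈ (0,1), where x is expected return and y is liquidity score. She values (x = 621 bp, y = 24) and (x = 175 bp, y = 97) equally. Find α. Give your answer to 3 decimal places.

α ≈ 0.524

Indifference: 621^α · 24^(1−α) = 175^α · 97^(1−α).
(621/175)^α = (97/24)^(1−α); take logs: α·ln(621/175) = (1−α)·ln(97/24), i.e. α·1.266545 = (1−α)·1.396657.
With A = 1.266545 and B = 1.396657: α·A = (1−α)·B, so α = B/(A+B) = 1.396657/2.663202 ≈ 0.524.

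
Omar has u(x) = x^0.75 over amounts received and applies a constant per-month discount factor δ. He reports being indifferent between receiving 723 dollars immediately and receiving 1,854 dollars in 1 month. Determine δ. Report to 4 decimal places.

δ ≈ 0.4935

Indifference means u(723) = δ · u(1854), so δ = u(723)/u(1854).
With u(x) = x^0.75: δ = 723^0.75/1854^0.75 = (723/1854)^0.75 = 0.49348.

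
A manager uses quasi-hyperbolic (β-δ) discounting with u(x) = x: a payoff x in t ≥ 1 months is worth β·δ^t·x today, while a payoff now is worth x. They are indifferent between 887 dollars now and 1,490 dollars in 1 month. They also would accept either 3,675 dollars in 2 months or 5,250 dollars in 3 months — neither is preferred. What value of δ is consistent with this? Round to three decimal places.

From the later pair, β·δ^2·3675 = β·δ^3·5250; dividing through, δ = 3675/5250 = 0.70000.

δ ≈ 0.700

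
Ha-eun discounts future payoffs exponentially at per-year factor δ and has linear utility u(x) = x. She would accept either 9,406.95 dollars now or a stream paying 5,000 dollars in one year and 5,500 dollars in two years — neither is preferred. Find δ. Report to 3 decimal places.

Equating present values: 9406.95 = 5000δ + 5500δ².
Rearranged: 5500δ² + 5000δ − 9406.95 = 0.
The positive root is δ = [−5000 + √(5000² + 4·5500·9406.95)] / (2·5500) = (−5000 + 15230.000)/11000 ≈ 0.930.

δ ≈ 0.930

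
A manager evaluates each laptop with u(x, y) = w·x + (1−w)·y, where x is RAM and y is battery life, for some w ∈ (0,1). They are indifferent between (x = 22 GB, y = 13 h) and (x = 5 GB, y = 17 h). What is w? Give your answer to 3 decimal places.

Indifference: w·22 + (1−w)·13 = w·5 + (1−w)·17.
Rearranging, 17·w − 4·(1−w) = 0.
Hence w = 4/(17+4) = 4/21 = 0.190.

w = 0.190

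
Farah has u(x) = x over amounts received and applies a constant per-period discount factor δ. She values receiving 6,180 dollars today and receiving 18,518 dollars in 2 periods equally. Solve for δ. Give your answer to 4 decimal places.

δ ≈ 0.5777

Equating discounted utilities: u(6180) = δ^2·u(18518) ⇒ δ^2 = u(6180)/u(18518).
With u(x) = x: δ^2 = 6180/18518 = 0.33373.
So δ = 0.33373^(1/2) ≈ 0.5777.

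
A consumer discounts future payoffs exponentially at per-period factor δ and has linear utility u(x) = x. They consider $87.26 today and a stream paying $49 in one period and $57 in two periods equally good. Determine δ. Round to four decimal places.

δ ≈ 0.8800

The stream is worth 49δ + 57δ² today, so 49δ + 57δ² = 87.26.
Rearranged: 57δ² + 49δ − 87.26 = 0.
The positive root is δ = [−49 + √(49² + 4·57·87.26)] / (2·57) = (−49 + 149.319)/114 ≈ 0.8800.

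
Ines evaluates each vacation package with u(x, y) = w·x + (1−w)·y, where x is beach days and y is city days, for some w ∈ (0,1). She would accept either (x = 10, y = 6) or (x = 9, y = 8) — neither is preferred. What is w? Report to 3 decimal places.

w = 0.667

Equating utilities: w·10 + (1−w)·6 = w·9 + (1−w)·8.
Rearranging, 1·w − 2·(1−w) = 0.
So w/(1−w) = 2/1 = 2.0000, giving w = 2/(1+2) = 0.667.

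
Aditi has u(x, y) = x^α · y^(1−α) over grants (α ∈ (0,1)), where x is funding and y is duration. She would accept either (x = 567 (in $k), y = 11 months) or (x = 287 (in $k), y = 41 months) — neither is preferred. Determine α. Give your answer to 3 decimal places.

α ≈ 0.659

Indifference: 567^α · 11^(1−α) = 287^α · 41^(1−α).
Taking logs: α·ln 567 + (1−α)·ln 11 = α·ln 287 + (1−α)·ln 41, i.e. α·0.680877 = (1−α)·1.315677.
So α/(1−α) = (1.315677)/(0.680877) = 1.932327, and α = 1.932327/2.932327 ≈ 0.659.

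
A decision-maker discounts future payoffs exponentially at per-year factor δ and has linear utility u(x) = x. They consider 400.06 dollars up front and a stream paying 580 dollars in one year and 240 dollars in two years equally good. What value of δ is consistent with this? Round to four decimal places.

δ ≈ 0.5600

The stream is worth 580δ + 240δ² today, so 580δ + 240δ² = 400.06.
That is, 240δ² + 580δ − 400.06 = 0, a quadratic in δ.
By the quadratic formula (taking the positive root), δ = (−580 + √720457.60) / 480 ≈ 0.5600.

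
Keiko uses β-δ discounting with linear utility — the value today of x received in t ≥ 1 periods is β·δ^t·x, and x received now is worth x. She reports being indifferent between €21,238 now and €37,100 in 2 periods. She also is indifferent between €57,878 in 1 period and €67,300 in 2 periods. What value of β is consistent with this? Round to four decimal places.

From the later pair, β·δ^1·57878 = β·δ^2·67300; dividing through, δ = 57878/67300 = 0.86000.
The first indifference: 21238 = β·δ^2·37100, so β = 21238/(δ^2·37100) = 21238/(0.73960·37100) ≈ 0.7740.

β ≈ 0.7740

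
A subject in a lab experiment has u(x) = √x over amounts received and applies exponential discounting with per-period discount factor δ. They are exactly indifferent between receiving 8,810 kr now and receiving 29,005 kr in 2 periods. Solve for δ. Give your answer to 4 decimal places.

δ ≈ 0.7424

The payoff in 2 periods is discounted by δ^2, so u(8810) = δ^2·u(29005) and δ^2 = u(8810)/u(29005).
Since u(x) = √x, δ^2 = √(8810/29005) = 0.55113.
Taking the square root: δ = 0.55113^(1/2) ≈ 0.7424.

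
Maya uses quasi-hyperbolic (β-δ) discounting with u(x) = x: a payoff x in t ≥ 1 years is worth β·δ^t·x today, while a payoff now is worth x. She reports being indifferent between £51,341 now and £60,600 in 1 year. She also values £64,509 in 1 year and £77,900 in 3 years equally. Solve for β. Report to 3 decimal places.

The second indifference involves only future payoffs, so β cancels: β·δ^1·64509 = β·δ^3·77900, giving δ^2 = 64509/77900 = 0.82810, so δ = 0.91000.
Now use the now-vs-future pair: 51341 = β·δ·60600 gives β = 51341/(0.91000·60600) ≈ 0.931.

β ≈ 0.931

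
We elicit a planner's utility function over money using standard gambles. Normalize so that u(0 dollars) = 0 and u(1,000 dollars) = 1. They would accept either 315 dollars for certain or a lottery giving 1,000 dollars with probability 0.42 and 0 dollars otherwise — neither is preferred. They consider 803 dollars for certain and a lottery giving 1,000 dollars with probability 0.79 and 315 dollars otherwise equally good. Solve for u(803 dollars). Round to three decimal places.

0.878

The first gamble pins u(315 dollars): it must equal 0.42·1 + 0.58·0 = 0.42.
Then u(803 dollars) = 0.79·u(1,000 dollars) + 0.21·u(315 dollars) = 0.79·1.00 + 0.21·0.42 = 0.8782.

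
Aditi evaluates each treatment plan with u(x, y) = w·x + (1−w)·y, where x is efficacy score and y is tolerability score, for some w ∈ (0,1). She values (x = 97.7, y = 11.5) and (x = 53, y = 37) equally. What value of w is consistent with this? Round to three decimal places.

Indifference: w·97.7 + (1−w)·11.5 = w·53 + (1−w)·37.
Collecting terms: w·44.7 = (1−w)·25.5.
The marginal rate of substitution is 25.5/44.7, so w = 25.5/(44.7+25.5) = 0.363.

w = 0.363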